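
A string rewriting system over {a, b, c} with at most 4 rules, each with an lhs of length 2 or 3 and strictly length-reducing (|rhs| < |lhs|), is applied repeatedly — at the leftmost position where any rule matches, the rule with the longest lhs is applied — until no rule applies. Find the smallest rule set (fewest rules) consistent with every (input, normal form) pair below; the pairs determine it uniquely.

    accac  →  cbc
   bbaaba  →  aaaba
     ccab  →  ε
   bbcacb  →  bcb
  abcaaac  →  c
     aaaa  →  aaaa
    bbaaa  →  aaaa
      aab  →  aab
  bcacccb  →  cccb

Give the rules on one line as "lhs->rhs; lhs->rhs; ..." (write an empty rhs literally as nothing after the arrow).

ac->c; bb->a; ca->b; cbb->

  | accac => ccac => cbc
  | bbaaba => aaaba
  | ccab => cbb => ε
  | bbcacb => acacb => cacb => bcb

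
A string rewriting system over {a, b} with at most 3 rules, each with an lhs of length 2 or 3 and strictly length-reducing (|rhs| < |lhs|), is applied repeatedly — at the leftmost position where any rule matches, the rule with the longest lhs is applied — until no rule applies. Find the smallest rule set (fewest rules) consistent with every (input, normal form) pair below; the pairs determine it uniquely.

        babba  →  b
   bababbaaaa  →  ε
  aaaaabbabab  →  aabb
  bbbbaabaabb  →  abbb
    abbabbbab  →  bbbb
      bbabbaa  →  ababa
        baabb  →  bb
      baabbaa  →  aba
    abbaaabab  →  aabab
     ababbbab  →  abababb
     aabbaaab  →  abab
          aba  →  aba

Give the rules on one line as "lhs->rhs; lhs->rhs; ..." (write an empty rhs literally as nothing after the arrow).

aaa->b; baa->; bba->ab

  | babba => baab => b
  | bababbaaaa => babaabaaa => babaaa => baa => ε
  | aaaaabbabab => baabbabab => bbabab => abbab => aabb
  | bbbbaabaabb => bbababaabb => abbabaabb => aabbaabb => aaababb => bbabb => abbb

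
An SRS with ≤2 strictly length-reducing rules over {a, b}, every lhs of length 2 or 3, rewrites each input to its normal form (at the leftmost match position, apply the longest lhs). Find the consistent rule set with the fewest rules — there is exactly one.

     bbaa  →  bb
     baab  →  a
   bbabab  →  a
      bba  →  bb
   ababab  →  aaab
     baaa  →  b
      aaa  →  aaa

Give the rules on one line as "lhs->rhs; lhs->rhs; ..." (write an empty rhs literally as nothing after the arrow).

ba->b; bab->a

  | bbaa => bba => bb
  | baab => bab => a
  | bbabab => baab => bab => a
  | bba => bb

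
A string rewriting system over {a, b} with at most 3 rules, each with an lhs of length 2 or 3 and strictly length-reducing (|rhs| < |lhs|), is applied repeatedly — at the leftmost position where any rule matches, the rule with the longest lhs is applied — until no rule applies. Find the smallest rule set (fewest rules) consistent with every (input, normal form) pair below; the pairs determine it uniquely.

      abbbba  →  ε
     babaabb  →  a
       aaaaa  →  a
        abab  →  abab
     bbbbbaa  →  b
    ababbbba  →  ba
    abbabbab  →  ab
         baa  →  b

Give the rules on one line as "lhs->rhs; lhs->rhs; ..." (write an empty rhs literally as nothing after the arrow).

aa->; bb->a

  | abbbba => aabba => bba => aa => ε
  | babaabb => babbb => baab => bb => a
  | aaaaa => aaa => a
  | abab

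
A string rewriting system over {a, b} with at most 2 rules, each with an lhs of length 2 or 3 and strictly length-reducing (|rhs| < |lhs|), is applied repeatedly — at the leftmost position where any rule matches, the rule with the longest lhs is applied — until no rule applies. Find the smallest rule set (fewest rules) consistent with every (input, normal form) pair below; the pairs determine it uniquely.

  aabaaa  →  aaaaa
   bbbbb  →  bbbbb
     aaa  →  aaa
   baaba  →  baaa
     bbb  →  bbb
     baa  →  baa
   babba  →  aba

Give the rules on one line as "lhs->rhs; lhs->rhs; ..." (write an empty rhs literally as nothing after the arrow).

aab->aa; bab->a

  | aabaaa => aaaaa
  | bbbbb
  | aaa
  | baaba => baaa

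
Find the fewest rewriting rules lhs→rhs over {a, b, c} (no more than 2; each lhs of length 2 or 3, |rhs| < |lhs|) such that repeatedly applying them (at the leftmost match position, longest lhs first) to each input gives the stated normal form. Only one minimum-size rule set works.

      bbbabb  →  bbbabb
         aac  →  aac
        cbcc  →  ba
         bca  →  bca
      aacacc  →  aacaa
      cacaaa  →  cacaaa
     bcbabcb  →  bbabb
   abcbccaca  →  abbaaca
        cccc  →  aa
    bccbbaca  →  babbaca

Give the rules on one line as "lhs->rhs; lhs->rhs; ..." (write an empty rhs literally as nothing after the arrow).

cb->b; cc->a

  | bbbabb
  | aac
  | cbcc => bcc => ba
  | bca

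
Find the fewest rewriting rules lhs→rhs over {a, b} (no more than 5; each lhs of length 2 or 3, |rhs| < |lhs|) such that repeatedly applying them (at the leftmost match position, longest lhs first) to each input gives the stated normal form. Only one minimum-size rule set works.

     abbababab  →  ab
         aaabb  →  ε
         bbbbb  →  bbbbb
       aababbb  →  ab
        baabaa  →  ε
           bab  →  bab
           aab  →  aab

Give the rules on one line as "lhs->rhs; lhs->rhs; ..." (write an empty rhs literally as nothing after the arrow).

  | abbababab => ababab => abab => ab
  | aaabb => abb => ε
  | bbbbb
  | aababbb => aabbb => ab

aaa->a; aba->a; abb->; baa->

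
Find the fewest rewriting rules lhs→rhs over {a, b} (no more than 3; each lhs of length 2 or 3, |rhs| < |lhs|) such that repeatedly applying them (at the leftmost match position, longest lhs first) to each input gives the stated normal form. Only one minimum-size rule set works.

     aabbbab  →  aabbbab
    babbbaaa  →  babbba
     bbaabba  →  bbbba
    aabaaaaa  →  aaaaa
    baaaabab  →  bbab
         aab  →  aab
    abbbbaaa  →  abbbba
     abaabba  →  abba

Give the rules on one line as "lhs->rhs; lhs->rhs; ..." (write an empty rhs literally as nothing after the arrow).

  | aabbbab
  | babbbaaa => babbba
  | bbaabba => bbbba
  | aabaaaaa => aaaaa

aba->; baa->b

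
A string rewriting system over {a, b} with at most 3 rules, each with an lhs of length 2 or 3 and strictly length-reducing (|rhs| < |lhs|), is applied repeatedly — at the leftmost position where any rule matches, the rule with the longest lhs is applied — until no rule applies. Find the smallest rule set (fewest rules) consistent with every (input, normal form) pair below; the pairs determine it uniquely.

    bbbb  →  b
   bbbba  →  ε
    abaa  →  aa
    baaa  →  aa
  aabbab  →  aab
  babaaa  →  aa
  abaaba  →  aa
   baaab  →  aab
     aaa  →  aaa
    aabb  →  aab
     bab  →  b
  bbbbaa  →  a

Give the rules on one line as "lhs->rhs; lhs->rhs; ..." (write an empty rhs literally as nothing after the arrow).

  | bbbb => bbb => bb => b
  | bbbba => bbba => bba => ba => ε
  | abaa => aa
  | baaa => aa

ba->; bb->b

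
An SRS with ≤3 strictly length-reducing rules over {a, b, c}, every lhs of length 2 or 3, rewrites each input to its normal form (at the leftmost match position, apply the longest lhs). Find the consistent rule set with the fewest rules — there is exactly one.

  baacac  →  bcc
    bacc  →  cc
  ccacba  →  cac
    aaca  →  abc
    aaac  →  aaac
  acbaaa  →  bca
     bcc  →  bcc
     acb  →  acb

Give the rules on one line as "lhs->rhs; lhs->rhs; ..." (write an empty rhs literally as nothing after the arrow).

  | baacac => acac => bcc
  | bacc => cc
  | ccacba => cacba => cac
  | aaca => abc

aca->bc; ba->; cca->ca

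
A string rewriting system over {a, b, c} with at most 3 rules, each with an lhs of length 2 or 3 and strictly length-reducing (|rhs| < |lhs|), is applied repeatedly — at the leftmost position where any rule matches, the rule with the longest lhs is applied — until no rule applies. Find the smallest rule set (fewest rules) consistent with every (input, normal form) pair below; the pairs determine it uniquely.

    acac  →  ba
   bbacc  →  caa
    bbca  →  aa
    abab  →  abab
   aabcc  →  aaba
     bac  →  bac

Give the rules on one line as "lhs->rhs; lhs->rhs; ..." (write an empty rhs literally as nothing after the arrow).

  | acac => bcc => ba
  | bbacc => cacc => caa
  | bbca => cca => aa
  | abab

aca->bc; bb->c; cc->a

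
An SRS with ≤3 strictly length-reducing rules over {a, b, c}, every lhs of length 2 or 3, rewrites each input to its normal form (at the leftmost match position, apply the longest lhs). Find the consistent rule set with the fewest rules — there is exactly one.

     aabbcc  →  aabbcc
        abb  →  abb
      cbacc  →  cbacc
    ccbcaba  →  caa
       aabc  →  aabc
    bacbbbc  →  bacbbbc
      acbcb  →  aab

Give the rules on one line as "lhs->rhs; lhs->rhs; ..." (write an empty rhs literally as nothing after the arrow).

  | aabbcc
  | abb
  | cbacc
  | ccbcaba => caaba => caa

aba->a; cbc->a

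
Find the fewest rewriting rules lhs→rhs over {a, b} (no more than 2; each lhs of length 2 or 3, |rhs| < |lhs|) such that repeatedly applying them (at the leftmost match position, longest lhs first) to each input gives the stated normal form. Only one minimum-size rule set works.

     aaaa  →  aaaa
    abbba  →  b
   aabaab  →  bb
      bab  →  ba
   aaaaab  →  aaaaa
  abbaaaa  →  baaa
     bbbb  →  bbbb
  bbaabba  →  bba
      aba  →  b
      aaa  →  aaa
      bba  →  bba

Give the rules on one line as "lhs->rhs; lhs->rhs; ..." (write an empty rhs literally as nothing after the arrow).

ab->a; aba->b

  | aaaa
  | abbba => abba => aba => b
  | aabaab => abab => bb
  | bab => ba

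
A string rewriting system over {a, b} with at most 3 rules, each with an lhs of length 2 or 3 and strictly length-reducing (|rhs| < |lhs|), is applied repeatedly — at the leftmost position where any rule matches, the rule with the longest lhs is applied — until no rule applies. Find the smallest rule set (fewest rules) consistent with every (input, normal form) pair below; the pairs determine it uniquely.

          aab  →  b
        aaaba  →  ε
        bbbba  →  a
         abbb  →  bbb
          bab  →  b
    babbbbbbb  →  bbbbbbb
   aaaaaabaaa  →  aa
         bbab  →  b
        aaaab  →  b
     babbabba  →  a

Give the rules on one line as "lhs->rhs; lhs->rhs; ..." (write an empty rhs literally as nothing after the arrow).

  | aab => ab => b
  | aaaba => aaba => aba => ba => ε
  | bbbba => bba => a
  | abbb => bbb

ab->b; ba->; bba->a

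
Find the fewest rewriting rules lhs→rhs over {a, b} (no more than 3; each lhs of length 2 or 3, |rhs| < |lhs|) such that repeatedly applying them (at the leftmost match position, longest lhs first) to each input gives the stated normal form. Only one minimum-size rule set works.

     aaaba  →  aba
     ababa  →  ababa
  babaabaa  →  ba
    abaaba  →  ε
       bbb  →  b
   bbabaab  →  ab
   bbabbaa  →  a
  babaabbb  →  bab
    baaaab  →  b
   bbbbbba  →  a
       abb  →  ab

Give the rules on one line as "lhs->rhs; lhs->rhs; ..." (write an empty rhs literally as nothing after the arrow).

  | aaaba => aba
  | ababa
  | babaabaa => babbaa => baaa => ba
  | abaaba => abba => aa => ε

aa->; bb->b; bba->a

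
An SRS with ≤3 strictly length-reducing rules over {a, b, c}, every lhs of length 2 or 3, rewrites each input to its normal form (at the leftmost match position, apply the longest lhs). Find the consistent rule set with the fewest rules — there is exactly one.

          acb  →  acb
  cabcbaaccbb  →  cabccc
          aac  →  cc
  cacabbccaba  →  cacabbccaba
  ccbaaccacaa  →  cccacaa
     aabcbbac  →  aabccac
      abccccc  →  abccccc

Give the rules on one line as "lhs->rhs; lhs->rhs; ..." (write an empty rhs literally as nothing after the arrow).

  | acb
  | cabcbaaccbb => cabcbcccbb => cabccbb => cabccc
  | aac => cc
  | cacabbccaba

aac->cc; cbb->cc; cbc->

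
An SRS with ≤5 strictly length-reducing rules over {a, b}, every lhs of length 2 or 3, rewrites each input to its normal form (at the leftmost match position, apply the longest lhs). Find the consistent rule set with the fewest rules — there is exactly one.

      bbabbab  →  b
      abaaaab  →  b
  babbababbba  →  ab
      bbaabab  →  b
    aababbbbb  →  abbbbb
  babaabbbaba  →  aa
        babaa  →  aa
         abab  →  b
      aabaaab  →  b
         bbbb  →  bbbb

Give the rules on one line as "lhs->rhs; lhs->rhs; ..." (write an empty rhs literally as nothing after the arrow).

aaa->; aba->; bab->; bba->

  | bbabbab => bbab => b
  | abaaaab => aaab => b
  | babbababbba => bababbba => abbba => ab
  | bbaabab => abab => b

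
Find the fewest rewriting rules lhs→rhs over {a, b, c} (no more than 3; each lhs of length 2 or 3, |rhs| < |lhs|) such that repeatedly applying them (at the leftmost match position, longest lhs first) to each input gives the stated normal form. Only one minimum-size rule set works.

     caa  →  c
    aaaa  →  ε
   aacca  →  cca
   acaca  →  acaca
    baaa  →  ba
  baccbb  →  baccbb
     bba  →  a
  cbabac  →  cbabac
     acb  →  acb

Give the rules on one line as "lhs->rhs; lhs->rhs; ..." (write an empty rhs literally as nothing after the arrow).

  | caa => c
  | aaaa => aa => ε
  | aacca => cca
  | acaca

aa->; bba->a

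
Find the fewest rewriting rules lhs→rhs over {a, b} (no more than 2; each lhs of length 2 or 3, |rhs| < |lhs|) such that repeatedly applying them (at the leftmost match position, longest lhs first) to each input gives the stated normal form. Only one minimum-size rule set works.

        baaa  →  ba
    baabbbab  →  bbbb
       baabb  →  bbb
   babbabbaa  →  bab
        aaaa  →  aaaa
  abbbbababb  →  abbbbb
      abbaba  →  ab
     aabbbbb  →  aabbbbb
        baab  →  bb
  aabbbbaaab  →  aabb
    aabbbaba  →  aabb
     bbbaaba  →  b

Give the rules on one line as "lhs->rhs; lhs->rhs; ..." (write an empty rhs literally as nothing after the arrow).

baa->b; bba->b

  | baaa => ba
  | baabbbab => bbbbab => bbbb
  | baabb => bbb
  | babbabbaa => babbbaa => babba => bab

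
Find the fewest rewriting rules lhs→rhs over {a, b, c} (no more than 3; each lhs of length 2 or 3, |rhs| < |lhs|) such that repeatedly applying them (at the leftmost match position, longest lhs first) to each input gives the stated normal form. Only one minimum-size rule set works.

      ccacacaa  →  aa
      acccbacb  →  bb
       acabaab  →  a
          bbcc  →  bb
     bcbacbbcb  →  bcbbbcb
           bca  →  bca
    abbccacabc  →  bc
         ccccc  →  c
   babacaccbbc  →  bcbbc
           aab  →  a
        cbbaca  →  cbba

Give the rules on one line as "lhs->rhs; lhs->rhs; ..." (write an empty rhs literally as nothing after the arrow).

ab->; ac->; cc->

  | ccacacaa => acacaa => acaa => aa
  | acccbacb => ccbacb => bacb => bb
  | acabaab => abaab => aab => a
  | bbcc => bb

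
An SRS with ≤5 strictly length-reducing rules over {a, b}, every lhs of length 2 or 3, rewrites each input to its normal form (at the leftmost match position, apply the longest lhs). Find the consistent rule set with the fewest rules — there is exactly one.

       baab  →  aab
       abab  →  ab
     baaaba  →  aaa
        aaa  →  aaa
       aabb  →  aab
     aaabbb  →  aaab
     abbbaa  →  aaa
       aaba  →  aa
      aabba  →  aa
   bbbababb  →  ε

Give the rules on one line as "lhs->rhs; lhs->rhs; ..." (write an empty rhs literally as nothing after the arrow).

abb->ab; ba->; baa->aa; bb->

  | baab => aab
  | abab => ab
  | baaaba => aaaba => aaa
  | aaa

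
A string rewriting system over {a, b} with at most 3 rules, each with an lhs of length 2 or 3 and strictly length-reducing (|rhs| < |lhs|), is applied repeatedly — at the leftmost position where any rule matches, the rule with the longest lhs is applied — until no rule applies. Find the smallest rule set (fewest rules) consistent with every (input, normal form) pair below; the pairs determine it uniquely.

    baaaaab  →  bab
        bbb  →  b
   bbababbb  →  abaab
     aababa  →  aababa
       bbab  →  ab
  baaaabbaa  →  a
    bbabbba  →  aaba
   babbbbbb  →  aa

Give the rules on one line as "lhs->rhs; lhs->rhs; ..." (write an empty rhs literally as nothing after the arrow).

  | baaaaab => bbaaab => aaab => bab
  | bbb => b
  | bbababbb => ababbb => abaab
  | aababa

aaa->ba; abb->aa; bb->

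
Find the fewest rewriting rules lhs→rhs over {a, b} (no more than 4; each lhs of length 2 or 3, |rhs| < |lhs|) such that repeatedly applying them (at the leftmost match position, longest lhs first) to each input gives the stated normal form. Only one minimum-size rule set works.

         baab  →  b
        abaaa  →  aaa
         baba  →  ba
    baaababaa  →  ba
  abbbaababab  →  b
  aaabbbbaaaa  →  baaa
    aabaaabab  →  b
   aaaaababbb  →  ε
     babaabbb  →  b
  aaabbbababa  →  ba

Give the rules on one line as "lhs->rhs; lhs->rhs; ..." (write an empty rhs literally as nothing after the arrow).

aab->bb; ab->; bb->; bba->b

  | baab => bbb => b
  | abaaa => aaa
  | baba => ba
  | baaababaa => babbabaa => bbabaa => bbaa => ba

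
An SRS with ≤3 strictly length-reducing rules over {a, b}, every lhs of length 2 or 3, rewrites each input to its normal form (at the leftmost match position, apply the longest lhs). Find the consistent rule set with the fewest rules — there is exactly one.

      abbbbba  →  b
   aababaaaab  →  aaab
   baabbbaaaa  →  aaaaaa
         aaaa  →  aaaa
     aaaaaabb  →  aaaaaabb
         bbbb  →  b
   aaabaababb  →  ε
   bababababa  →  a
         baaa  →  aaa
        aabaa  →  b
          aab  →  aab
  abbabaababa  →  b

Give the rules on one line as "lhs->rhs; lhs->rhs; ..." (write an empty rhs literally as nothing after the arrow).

  | abbbbba => abba => aba => b
  | aababaaaab => abbaaaab => abaaaab => baaab => aaab
  | baabbbaaaa => aabbbaaaa => aaaaaa
  | aaaa

aba->b; ba->a; bbb->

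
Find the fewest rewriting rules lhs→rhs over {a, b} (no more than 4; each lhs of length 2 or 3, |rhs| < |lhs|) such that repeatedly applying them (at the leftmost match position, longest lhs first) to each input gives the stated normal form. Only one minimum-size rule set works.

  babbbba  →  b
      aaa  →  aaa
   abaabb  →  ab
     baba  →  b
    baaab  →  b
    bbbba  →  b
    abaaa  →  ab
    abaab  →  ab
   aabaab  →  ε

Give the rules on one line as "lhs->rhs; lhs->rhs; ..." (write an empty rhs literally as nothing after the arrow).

aab->; ba->b; bb->b

  | babbbba => bbbbba => bbbba => bbba => bba => ba => b
  | aaa
  | abaabb => ababb => abbb => abb => ab
  | baba => bba => ba => b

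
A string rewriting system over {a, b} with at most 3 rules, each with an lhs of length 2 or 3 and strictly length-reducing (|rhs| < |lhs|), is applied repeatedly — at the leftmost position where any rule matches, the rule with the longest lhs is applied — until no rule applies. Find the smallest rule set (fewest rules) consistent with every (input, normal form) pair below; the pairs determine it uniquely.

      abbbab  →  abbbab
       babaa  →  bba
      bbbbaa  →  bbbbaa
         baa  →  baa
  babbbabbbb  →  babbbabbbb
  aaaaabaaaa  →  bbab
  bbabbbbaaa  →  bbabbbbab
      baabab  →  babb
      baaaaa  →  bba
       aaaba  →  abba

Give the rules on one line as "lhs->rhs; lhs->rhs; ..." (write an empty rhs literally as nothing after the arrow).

  | abbbab
  | babaa => bba
  | bbbbaa
  | baa

aaa->ab; aba->b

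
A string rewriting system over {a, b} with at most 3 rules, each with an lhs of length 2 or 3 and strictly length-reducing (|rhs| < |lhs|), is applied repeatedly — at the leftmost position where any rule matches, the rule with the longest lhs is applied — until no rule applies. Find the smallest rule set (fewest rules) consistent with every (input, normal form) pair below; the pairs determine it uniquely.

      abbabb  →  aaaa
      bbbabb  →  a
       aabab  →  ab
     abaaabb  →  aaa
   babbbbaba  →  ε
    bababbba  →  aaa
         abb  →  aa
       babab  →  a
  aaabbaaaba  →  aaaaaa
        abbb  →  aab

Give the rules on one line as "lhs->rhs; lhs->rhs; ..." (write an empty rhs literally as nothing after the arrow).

  | abbabb => aaabb => aaaa
  | bbbabb => ababb => bb => a
  | aabab => ab
  | abaaabb => aabb => aaa

aba->; baa->ab; bb->a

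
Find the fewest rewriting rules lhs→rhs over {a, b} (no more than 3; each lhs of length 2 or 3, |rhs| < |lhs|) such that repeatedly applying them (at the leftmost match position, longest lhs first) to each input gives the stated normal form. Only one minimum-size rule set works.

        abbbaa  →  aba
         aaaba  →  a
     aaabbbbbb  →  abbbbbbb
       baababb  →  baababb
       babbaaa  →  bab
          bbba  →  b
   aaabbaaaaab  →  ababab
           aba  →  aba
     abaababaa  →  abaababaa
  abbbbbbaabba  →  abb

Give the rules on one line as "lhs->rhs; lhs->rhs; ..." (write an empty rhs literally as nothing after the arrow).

aaa->ab; bba->

  | abbbaa => aba
  | aaaba => abba => a
  | aaabbbbbb => abbbbbbb
  | baababb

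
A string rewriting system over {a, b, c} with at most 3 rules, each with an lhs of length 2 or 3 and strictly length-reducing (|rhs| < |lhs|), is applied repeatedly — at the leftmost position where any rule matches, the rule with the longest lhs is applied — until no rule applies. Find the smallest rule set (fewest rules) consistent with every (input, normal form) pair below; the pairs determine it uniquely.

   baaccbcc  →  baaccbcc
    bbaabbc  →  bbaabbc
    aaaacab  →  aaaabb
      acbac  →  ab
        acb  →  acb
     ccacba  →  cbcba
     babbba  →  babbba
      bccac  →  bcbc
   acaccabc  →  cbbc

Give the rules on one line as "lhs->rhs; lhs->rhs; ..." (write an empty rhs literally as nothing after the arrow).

  | baaccbcc
  | bbaabbc
  | aaaacab => aaaabb
  | acbac => aca => ab

abc->c; bac->a; ca->b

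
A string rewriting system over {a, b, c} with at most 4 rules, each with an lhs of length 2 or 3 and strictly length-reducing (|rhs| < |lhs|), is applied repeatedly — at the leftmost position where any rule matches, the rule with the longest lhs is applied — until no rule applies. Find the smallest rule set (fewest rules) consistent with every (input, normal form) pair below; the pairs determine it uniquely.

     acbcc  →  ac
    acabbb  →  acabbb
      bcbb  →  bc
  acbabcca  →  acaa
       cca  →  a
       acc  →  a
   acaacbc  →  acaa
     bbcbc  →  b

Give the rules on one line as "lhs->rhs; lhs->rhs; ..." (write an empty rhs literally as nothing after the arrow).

bcc->; cb->c; cc->

  | acbcc => accc => ac
  | acabbb
  | bcbb => bcb => bc
  | acbabcca => acabcca => acaa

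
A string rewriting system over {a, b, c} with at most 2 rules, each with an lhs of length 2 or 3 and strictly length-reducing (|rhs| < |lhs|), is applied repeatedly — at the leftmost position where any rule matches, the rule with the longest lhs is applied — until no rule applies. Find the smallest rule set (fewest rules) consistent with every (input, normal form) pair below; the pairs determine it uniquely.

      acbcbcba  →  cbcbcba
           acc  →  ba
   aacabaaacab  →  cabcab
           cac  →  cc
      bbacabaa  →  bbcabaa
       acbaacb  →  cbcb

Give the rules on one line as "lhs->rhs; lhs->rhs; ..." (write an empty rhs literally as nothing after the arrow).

ac->c; acc->ba

  | acbcbcba => cbcbcba
  | acc => ba
  | aacabaaacab => acabaaacab => cabaaacab => cabaacab => cabacab => cabcab
  | cac => cc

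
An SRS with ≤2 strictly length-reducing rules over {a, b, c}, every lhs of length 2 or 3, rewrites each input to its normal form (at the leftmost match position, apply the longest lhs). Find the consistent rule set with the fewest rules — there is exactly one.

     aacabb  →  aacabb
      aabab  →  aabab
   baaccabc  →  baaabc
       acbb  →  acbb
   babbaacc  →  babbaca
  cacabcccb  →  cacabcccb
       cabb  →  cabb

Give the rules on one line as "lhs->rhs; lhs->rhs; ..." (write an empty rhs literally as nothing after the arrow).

acc->ca; caa->aa

  | aacabb
  | aabab
  | baaccabc => bacaabc => baaabc
  | acbb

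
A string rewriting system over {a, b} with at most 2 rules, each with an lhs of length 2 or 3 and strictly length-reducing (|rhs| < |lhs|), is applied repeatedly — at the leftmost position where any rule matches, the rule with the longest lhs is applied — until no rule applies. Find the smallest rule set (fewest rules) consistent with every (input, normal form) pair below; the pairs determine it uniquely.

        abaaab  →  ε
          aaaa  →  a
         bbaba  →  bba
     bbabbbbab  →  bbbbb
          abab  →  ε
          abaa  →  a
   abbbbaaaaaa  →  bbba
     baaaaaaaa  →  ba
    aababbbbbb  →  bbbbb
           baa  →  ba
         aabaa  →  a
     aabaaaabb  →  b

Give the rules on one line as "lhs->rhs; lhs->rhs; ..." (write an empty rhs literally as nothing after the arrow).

  | abaaab => aaab => aab => ab => ε
  | aaaa => aaa => aa => a
  | bbaba => bba
  | bbabbbbab => bbbbbab => bbbbb

aa->a; ab->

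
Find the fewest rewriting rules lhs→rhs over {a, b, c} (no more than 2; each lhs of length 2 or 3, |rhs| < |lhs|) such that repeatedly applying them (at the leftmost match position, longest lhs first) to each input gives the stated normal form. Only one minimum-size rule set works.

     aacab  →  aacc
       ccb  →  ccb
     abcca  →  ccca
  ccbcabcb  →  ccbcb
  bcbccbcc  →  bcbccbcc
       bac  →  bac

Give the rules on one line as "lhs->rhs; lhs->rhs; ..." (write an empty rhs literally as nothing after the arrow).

ab->c; bca->

  | aacab => aacc
  | ccb
  | abcca => ccca
  | ccbcabcb => ccbcb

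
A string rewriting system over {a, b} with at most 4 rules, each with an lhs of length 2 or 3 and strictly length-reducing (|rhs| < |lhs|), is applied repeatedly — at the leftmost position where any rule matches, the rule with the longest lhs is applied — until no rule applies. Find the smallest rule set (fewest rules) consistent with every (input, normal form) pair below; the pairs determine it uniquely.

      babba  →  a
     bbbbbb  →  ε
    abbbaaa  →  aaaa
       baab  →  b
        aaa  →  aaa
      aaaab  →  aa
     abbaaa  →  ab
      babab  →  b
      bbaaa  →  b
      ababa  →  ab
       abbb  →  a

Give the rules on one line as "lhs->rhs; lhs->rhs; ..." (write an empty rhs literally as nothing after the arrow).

aab->; ba->b; bb->b; bbb->

  | babba => bbba => a
  | bbbbbb => bbb => ε
  | abbbaaa => aaaa
  | baab => bab => bb => b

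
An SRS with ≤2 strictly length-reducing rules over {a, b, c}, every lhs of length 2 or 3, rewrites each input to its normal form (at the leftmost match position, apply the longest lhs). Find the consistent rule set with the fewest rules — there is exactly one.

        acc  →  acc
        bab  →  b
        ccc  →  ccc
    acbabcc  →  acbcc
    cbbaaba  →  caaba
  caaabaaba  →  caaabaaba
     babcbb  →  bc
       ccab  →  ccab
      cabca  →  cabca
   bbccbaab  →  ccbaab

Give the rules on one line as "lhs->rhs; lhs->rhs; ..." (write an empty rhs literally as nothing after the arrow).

bab->b; bb->

  | acc
  | bab => b
  | ccc
  | acbabcc => acbcc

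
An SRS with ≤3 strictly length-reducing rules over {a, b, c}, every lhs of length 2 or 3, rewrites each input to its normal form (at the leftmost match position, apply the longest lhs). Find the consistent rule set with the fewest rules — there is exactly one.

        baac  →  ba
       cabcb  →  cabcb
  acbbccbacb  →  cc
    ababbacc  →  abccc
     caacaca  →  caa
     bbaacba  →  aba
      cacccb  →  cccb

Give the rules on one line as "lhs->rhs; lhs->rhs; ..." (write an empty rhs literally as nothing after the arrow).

abb->cc; ac->; bb->

  | baac => ba
  | cabcb
  | acbbccbacb => bbccbacb => ccbacb => ccbb => cc
  | ababbacc => abccacc => abccc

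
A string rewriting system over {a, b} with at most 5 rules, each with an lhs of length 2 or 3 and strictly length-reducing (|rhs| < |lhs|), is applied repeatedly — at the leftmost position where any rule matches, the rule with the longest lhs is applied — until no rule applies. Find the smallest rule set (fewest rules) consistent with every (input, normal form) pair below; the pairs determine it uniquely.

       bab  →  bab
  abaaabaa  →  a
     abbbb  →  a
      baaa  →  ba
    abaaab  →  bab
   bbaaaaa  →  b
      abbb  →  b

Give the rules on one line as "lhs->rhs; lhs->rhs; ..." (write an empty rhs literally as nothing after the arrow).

aa->; aba->bb; bb->a; bba->b

  | bab
  | abaaabaa => bbaabaa => babaa => bbba => aba => bb => a
  | abbbb => aabb => bb => a
  | baaa => ba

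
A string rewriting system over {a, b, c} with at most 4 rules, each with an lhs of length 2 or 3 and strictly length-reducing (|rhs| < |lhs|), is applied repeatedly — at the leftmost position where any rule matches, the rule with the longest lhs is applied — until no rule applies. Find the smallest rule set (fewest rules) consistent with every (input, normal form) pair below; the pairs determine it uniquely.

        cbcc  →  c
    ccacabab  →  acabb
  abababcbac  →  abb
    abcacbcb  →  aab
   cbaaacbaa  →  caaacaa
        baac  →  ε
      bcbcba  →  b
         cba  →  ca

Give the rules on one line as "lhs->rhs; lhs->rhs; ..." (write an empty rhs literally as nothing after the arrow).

ba->b; bc->; cb->c; cc->

  | cbcc => ccc => c
  | ccacabab => acabab => acabb
  | abababcbac => abbabcbac => abbbcbac => abbbac => abbbc => abb
  | abcacbcb => aacbcb => aaccb => aab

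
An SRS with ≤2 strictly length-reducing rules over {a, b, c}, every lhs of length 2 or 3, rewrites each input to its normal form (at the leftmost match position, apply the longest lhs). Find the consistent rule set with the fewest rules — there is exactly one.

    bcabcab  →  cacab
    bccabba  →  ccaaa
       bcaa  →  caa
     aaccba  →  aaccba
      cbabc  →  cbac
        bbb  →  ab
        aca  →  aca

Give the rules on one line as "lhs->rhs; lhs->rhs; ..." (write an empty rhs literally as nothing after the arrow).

  | bcabcab => cabcab => cacab
  | bccabba => ccabba => ccaaa
  | bcaa => caa
  | aaccba

bb->a; bc->c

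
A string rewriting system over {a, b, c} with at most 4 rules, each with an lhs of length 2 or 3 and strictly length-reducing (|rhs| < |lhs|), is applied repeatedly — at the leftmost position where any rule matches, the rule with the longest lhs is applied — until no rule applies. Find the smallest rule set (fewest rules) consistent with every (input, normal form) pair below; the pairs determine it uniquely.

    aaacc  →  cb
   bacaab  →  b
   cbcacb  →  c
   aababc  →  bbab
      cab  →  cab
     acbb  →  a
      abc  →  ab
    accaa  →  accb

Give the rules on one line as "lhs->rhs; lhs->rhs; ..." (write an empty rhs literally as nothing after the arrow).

  | aaacc => bacc => cbc => cb
  | bacaab => cbaab => cbbb => b
  | cbcacb => cbacb => ccbb => c
  | aababc => bbabc => bbab

aa->b; bac->cb; bc->b; cbb->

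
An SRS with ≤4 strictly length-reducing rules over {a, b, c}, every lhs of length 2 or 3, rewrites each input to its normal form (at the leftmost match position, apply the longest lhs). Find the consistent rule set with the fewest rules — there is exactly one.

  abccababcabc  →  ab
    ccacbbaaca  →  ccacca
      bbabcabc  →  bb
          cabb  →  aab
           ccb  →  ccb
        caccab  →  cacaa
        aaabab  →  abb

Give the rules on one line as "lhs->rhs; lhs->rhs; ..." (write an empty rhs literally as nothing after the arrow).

  | abccababcabc => abcababcabc => abababcabc => ababcabc => abcabc => ababc => abc => ab
  | ccacbbaaca => ccacbaca => ccacca
  | bbabcabc => bbcabc => bbabc => bbc => bb
  | cabb => aab

aaa->ab; ba->; bc->b; cab->aa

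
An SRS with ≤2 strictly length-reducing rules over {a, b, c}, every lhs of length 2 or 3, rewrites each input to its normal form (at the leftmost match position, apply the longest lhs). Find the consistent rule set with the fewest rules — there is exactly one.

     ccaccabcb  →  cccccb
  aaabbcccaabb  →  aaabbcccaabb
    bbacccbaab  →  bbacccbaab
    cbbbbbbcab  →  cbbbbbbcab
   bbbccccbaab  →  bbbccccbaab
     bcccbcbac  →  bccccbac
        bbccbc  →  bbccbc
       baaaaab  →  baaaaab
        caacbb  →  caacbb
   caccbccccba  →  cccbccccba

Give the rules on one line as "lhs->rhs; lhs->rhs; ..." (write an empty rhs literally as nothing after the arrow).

bcb->cb; cac->cc

  | ccaccabcb => ccccabcb => ccccacb => cccccb
  | aaabbcccaabb
  | bbacccbaab
  | cbbbbbbcab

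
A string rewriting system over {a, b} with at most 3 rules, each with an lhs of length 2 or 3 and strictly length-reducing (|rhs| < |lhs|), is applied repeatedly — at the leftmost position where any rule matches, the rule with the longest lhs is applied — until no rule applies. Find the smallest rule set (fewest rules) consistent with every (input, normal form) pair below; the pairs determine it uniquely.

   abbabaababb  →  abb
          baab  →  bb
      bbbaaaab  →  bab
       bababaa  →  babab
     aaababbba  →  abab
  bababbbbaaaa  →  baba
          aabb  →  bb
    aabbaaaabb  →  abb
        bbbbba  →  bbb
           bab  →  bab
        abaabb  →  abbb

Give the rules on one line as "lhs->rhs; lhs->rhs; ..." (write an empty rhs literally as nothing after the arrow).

aa->; bba->

  | abbabaababb => abaababb => abbabb => abb
  | baab => bb
  | bbbaaaab => baaab => bab
  | bababaa => babab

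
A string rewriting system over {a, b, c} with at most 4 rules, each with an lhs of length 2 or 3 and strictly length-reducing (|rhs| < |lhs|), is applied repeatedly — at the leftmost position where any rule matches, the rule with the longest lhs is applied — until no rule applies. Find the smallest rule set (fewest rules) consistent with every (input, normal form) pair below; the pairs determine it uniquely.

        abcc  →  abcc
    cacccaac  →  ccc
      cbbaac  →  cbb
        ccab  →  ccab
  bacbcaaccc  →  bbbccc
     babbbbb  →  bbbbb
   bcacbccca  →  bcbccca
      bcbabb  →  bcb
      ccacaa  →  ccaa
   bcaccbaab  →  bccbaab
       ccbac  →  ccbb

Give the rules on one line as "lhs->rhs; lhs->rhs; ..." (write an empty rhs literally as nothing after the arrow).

aac->; ac->b; bab->ac; cac->c

  | abcc
  | cacccaac => cccaac => ccc
  | cbbaac => cbb
  | ccab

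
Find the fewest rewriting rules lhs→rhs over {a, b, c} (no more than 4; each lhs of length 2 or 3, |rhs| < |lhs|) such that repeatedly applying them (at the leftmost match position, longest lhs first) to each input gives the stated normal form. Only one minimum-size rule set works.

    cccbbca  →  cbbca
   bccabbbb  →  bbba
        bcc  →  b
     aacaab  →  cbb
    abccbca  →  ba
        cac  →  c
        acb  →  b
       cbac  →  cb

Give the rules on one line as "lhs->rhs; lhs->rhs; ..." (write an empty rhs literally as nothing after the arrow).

aaa->cb; abb->ba; ac->; cc->

  | cccbbca => cbbca
  | bccabbbb => babbbb => bbabb => bbba
  | bcc => b
  | aacaab => aaab => cbb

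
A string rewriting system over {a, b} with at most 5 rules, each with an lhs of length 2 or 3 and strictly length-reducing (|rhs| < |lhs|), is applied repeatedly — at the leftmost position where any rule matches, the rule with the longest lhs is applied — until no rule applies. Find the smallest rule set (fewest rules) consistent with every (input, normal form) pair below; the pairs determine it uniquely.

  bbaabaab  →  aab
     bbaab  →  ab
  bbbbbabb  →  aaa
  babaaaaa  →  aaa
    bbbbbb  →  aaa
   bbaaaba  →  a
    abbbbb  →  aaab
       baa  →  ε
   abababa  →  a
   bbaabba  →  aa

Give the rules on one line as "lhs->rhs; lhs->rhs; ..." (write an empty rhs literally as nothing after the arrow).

aba->a; baa->; bb->a; bba->bb

  | bbaabaab => bbabaab => bbbaab => abaab => aab
  | bbaab => bbab => bbb => ab
  | bbbbbabb => abbbabb => aababb => aabb => aaa
  | babaaaaa => baaaaa => aaa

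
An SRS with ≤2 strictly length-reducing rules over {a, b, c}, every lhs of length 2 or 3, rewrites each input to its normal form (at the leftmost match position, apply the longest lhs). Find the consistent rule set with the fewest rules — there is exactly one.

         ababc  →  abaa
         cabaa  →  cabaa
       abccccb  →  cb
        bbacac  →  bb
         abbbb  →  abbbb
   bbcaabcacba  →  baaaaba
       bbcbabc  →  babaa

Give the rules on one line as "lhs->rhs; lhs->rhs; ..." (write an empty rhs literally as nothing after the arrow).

ac->; bc->a

  | ababc => abaa
  | cabaa
  | abccccb => aacccb => accb => cb
  | bbacac => bbac => bb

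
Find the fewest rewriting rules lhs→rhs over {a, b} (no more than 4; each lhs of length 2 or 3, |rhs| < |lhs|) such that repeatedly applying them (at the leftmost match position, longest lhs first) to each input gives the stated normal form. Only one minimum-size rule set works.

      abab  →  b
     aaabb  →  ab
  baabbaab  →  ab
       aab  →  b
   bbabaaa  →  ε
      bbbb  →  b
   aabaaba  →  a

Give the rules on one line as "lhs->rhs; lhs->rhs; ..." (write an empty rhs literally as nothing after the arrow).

  | abab => aab => b
  | aaabb => abb => ab
  | baabbaab => aabbaab => bbaab => bab => ab
  | aab => b

aa->; ba->a; bb->b; bba->b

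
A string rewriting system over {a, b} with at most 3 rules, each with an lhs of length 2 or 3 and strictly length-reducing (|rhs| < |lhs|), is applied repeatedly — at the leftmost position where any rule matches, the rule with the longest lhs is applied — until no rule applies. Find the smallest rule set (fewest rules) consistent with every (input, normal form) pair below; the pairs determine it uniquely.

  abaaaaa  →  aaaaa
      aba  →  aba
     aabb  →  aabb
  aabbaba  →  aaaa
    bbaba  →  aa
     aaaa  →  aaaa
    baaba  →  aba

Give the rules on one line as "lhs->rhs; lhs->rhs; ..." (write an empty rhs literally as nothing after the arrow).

  | abaaaaa => aaaaa
  | aba
  | aabb
  | aabbaba => aabaaa => aaaa

baa->a; bab->aa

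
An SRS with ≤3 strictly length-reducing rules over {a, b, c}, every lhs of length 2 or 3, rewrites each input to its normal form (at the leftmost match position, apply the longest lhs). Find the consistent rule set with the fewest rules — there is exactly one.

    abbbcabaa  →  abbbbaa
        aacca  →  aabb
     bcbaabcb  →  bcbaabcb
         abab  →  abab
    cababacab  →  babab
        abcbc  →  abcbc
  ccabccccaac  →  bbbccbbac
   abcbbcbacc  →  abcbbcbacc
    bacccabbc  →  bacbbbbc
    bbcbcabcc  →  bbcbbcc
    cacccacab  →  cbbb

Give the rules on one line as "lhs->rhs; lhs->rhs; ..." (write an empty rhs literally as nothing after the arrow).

ca->; cca->bb

  | abbbcabaa => abbbbaa
  | aacca => aabb
  | bcbaabcb
  | abab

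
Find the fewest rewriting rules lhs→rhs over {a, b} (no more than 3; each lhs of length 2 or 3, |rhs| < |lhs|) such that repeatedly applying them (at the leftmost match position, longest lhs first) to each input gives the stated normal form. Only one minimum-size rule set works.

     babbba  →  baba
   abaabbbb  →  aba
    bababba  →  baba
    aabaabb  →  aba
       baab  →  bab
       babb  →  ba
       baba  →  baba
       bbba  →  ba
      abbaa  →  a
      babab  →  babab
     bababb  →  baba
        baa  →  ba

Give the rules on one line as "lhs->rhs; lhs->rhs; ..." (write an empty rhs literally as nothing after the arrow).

  | babbba => baba
  | abaabbbb => ababbbb => ababb => aba
  | bababba => babaa => baba
  | aabaabb => abaabb => ababb => aba

aa->a; bb->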